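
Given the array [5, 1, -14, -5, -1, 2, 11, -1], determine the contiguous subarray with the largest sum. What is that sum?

Using Kadane's algorithm on [5, 1, -14, -5, -1, 2, 11, -1]:

Scanning through the array:
Position 1 (value 1): max_ending_here = 6, max_so_far = 6
Position 2 (value -14): max_ending_here = -8, max_so_far = 6
Position 3 (value -5): max_ending_here = -5, max_so_far = 6
Position 4 (value -1): max_ending_here = -1, max_so_far = 6
Position 5 (value 2): max_ending_here = 2, max_so_far = 6
Position 6 (value 11): max_ending_here = 13, max_so_far = 13
Position 7 (value -1): max_ending_here = 12, max_so_far = 13

Maximum subarray: [2, 11]
Maximum sum: 13

The maximum subarray is [2, 11] with sum 13. This subarray runs from index 5 to index 6.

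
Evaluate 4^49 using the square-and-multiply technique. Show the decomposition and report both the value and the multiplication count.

Computing 4^49 by squaring (build up from 4^1; each line after the first costs one multiplication):

4^1 = 4
4^2 = (4^1)^2 = 4^2 = 16
4^3 = 4 * 4^2 = 4 * 16 = 64
4^6 = (4^3)^2 = 64^2 = 4096
4^12 = (4^6)^2 = 4096^2 = 16777216
4^24 = (4^12)^2 = 16777216^2 = 281474976710656
4^48 = (4^24)^2 = 281474976710656^2 = 79228162514264337593543950336
4^49 = 4 * 4^48 = 4 * 79228162514264337593543950336 = 316912650057057350374175801344

Result: 316912650057057350374175801344
Multiplications needed: 7 (7 lines after 4^1)

4^49 = 316912650057057350374175801344. Using exponentiation by squaring, this requires 7 multiplications. The key idea: if the exponent is even, square the half-power; if odd, multiply by the base once.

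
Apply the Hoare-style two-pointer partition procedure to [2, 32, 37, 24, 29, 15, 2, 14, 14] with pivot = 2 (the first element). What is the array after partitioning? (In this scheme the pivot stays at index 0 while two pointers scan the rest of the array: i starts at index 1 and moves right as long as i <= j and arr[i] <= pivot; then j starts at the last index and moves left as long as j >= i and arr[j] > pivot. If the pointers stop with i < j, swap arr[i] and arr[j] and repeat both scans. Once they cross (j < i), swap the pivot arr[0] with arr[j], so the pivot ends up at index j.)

Hoare-style two-pointer partition with pivot = 2:

Initial array: [2, 32, 37, 24, 29, 15, 2, 14, 14]

Pointers start at i = 1, j = 8.
i stops at index 1 (arr[1]=32 > 2), j stops at index 6 (arr[6]=2 <= 2): swap arr[1] and arr[6], array becomes [2, 2, 37, 24, 29, 15, 32, 14, 14]
i ends at 2, j ends at 1: the pointers have crossed (j < i), so scanning stops.

Swap pivot arr[0] with arr[1] to place pivot at position 1: [2, 2, 37, 24, 29, 15, 32, 14, 14]
Pivot position: 1

After partitioning with pivot 2, the array becomes [2, 2, 37, 24, 29, 15, 32, 14, 14]. The pivot is placed at index 1. All elements to the left of the pivot are <= 2, and all elements to the right are > 2.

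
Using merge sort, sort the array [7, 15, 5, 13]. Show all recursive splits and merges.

Merge sort trace:

Split: [7, 15, 5, 13] -> [7, 15] and [5, 13]
  Split: [7, 15] -> [7] and [15]
  Merge: [7] + [15] -> [7, 15]
  Split: [5, 13] -> [5] and [13]
  Merge: [5] + [13] -> [5, 13]
Merge: [7, 15] + [5, 13] -> [5, 7, 13, 15]

Final sorted array: [5, 7, 13, 15]

The merge sort proceeds by recursively splitting the array and merging sorted halves.
After all merges, the sorted array is [5, 7, 13, 15].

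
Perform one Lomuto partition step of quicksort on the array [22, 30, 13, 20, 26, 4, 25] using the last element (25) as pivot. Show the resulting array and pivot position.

Lomuto partition with pivot = 25:

Initial array: [22, 30, 13, 20, 26, 4, 25]

arr[0]=22 <= 25: swap with position 0, array becomes [22, 30, 13, 20, 26, 4, 25]
arr[1]=30 > 25: no swap
arr[2]=13 <= 25: swap with position 1, array becomes [22, 13, 30, 20, 26, 4, 25]
arr[3]=20 <= 25: swap with position 2, array becomes [22, 13, 20, 30, 26, 4, 25]
arr[4]=26 > 25: no swap
arr[5]=4 <= 25: swap with position 3, array becomes [22, 13, 20, 4, 26, 30, 25]

Place pivot at position 4: [22, 13, 20, 4, 25, 30, 26]
Pivot position: 4

After partitioning with pivot 25, the array becomes [22, 13, 20, 4, 25, 30, 26]. The pivot is placed at index 4. All elements to the left of the pivot are <= 25, and all elements to the right are > 25.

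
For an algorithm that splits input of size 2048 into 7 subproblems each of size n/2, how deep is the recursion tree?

For divide and conquer with division factor 2:

Problem sizes at each level:
Level 0: 2048
Level 1: 1024
Level 2: 512
Level 3: 256
Level 4: 128
Level 5: 64
Level 6: 32
Level 7: 16
Level 8: 8
Level 9: 4
Level 10: 2
Level 11: 1

The root is level 0 and the size-1 base case is level 11 (the tree spans levels 0 through 11, i.e. 12 levels counting the root), so the depth is the number of divisions: log_2(2048) = 11

The recursion tree depth is log_2(2048) = 11. At each level, the problem size is divided by 2, so it takes 11 divisions to reduce to a base case of size 1. The algorithm makes 7 recursive calls at each level.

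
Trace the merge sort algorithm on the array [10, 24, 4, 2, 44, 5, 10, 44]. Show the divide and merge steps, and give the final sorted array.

Merge sort trace:

Split: [10, 24, 4, 2, 44, 5, 10, 44] -> [10, 24, 4, 2] and [44, 5, 10, 44]
  Split: [10, 24, 4, 2] -> [10, 24] and [4, 2]
    Split: [10, 24] -> [10] and [24]
    Merge: [10] + [24] -> [10, 24]
    Split: [4, 2] -> [4] and [2]
    Merge: [4] + [2] -> [2, 4]
  Merge: [10, 24] + [2, 4] -> [2, 4, 10, 24]
  Split: [44, 5, 10, 44] -> [44, 5] and [10, 44]
    Split: [44, 5] -> [44] and [5]
    Merge: [44] + [5] -> [5, 44]
    Split: [10, 44] -> [10] and [44]
    Merge: [10] + [44] -> [10, 44]
  Merge: [5, 44] + [10, 44] -> [5, 10, 44, 44]
Merge: [2, 4, 10, 24] + [5, 10, 44, 44] -> [2, 4, 5, 10, 10, 24, 44, 44]

Final sorted array: [2, 4, 5, 10, 10, 24, 44, 44]

The merge sort proceeds by recursively splitting the array and merging sorted halves.
After all merges, the sorted array is [2, 4, 5, 10, 10, 24, 44, 44].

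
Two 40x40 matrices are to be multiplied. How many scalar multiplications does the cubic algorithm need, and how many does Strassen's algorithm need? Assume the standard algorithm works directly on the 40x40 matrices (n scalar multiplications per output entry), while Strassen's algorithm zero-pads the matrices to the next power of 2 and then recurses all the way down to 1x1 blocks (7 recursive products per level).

Matrix multiplication for 40x40 matrices:

Strassen's algorithm requires power-of-2 dimensions. Pad 40x40 to 64x64 (next power of 2).

Standard algorithm: 40^3 = 64000 multiplications
Strassen's algorithm: 7^(log2(64)) = 7^6 = 117649 multiplications
Difference: 64000 - 117649 = -53649 (Strassen uses MORE here due to padding overhead — for small or just-over-power-of-2 n, padding can outweigh the per-level savings)

Standard: 64000 multiplications (40^3). Strassen: 117649 multiplications (7^6, after padding to 64x64). Strassen reduces 8 recursive multiplications to 7 at each level.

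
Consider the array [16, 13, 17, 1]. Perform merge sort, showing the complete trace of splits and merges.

Merge sort trace:

Split: [16, 13, 17, 1] -> [16, 13] and [17, 1]
  Split: [16, 13] -> [16] and [13]
  Merge: [16] + [13] -> [13, 16]
  Split: [17, 1] -> [17] and [1]
  Merge: [17] + [1] -> [1, 17]
Merge: [13, 16] + [1, 17] -> [1, 13, 16, 17]

Final sorted array: [1, 13, 16, 17]

The merge sort proceeds by recursively splitting the array and merging sorted halves.
After all merges, the sorted array is [1, 13, 16, 17].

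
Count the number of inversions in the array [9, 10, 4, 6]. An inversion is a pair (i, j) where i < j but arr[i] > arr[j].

Finding inversions in [9, 10, 4, 6]:

(0, 2): arr[0]=9 > arr[2]=4
(0, 3): arr[0]=9 > arr[3]=6
(1, 2): arr[1]=10 > arr[2]=4
(1, 3): arr[1]=10 > arr[3]=6

Total inversions: 4

The array has 4 inversion(s): (0,2), (0,3), (1,2), (1,3). Each pair (i,j) satisfies i < j and arr[i] > arr[j].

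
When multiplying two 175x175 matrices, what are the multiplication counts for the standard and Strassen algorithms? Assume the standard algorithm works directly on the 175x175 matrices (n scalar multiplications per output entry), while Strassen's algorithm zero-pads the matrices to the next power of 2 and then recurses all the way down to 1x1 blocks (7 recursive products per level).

Matrix multiplication for 175x175 matrices:

Strassen's algorithm requires power-of-2 dimensions. Pad 175x175 to 256x256 (next power of 2).

Standard algorithm: 175^3 = 5359375 multiplications
Strassen's algorithm: 7^(log2(256)) = 7^8 = 5764801 multiplications
Difference: 5359375 - 5764801 = -405426 (Strassen uses MORE here due to padding overhead — for small or just-over-power-of-2 n, padding can outweigh the per-level savings)

Standard: 5359375 multiplications (175^3). Strassen: 5764801 multiplications (7^8, after padding to 256x256). Strassen reduces 8 recursive multiplications to 7 at each level.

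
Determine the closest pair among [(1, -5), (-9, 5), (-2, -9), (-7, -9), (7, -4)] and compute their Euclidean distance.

Computing all pairwise distances among 5 points:

d((1, -5), (-9, 5)) = 14.1421
d((1, -5), (-2, -9)) = 5.0 <-- minimum
d((1, -5), (-7, -9)) = 8.9443
d((1, -5), (7, -4)) = 6.0828
d((-9, 5), (-2, -9)) = 15.6525
d((-9, 5), (-7, -9)) = 14.1421
d((-9, 5), (7, -4)) = 18.3576
d((-2, -9), (-7, -9)) = 5.0 <-- minimum
d((-2, -9), (7, -4)) = 10.2956
d((-7, -9), (7, -4)) = 14.8661

Minimum distance: 5.0 (tie among 2 pairs: (1, -5) and (-2, -9); (-2, -9) and (-7, -9))

The minimum Euclidean distance is 5.0. There is a tie: 2 pairs achieve this minimum — (1, -5) and (-2, -9); (-2, -9) and (-7, -9). Any of these is a valid closest pair. For 5 points, brute-force pairwise comparison is shown above. For large n, the divide-and-conquer algorithm (sort by x, recurse on halves, check the dividing strip) achieves O(n log n).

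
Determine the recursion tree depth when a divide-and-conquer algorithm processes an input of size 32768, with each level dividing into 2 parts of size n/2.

For divide and conquer with division factor 2:

Problem sizes at each level:
Level 0: 32768
Level 1: 16384
Level 2: 8192
Level 3: 4096
Level 4: 2048
Level 5: 1024
Level 6: 512
Level 7: 256
Level 8: 128
Level 9: 64
Level 10: 32
Level 11: 16
Level 12: 8
Level 13: 4
Level 14: 2
Level 15: 1

The root is level 0 and the size-1 base case is level 15 (the tree spans levels 0 through 15, i.e. 16 levels counting the root), so the depth is the number of divisions: log_2(32768) = 15

The recursion tree depth is log_2(32768) = 15. At each level, the problem size is divided by 2, so it takes 15 divisions to reduce to a base case of size 1. The algorithm makes 2 recursive calls at each level.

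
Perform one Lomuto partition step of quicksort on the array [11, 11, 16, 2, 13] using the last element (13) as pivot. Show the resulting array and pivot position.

Lomuto partition with pivot = 13:

Initial array: [11, 11, 16, 2, 13]

arr[0]=11 <= 13: swap with position 0, array becomes [11, 11, 16, 2, 13]
arr[1]=11 <= 13: swap with position 1, array becomes [11, 11, 16, 2, 13]
arr[2]=16 > 13: no swap
arr[3]=2 <= 13: swap with position 2, array becomes [11, 11, 2, 16, 13]

Place pivot at position 3: [11, 11, 2, 13, 16]
Pivot position: 3

After partitioning with pivot 13, the array becomes [11, 11, 2, 13, 16]. The pivot is placed at index 3. All elements to the left of the pivot are <= 13, and all elements to the right are > 13.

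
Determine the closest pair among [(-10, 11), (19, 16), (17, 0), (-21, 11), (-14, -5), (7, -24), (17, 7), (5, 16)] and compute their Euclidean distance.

Computing all pairwise distances among 8 points:

d((-10, 11), (19, 16)) = 29.4279
d((-10, 11), (17, 0)) = 29.1548
d((-10, 11), (-21, 11)) = 11.0
d((-10, 11), (-14, -5)) = 16.4924
d((-10, 11), (7, -24)) = 38.9102
d((-10, 11), (17, 7)) = 27.2947
d((-10, 11), (5, 16)) = 15.8114
d((19, 16), (17, 0)) = 16.1245
d((19, 16), (-21, 11)) = 40.3113
d((19, 16), (-14, -5)) = 39.1152
d((19, 16), (7, -24)) = 41.7612
d((19, 16), (17, 7)) = 9.2195
d((19, 16), (5, 16)) = 14.0
d((17, 0), (-21, 11)) = 39.5601
d((17, 0), (-14, -5)) = 31.4006
d((17, 0), (7, -24)) = 26.0
d((17, 0), (17, 7)) = 7.0 <-- minimum
d((17, 0), (5, 16)) = 20.0
d((-21, 11), (-14, -5)) = 17.4642
d((-21, 11), (7, -24)) = 44.8219
d((-21, 11), (17, 7)) = 38.2099
d((-21, 11), (5, 16)) = 26.4764
d((-14, -5), (7, -24)) = 28.3196
d((-14, -5), (17, 7)) = 33.2415
d((-14, -5), (5, 16)) = 28.3196
d((7, -24), (17, 7)) = 32.573
d((7, -24), (5, 16)) = 40.05
d((17, 7), (5, 16)) = 15.0

Closest pair: (17, 0) and (17, 7) with distance 7.0

The closest pair is (17, 0) and (17, 7) with Euclidean distance 7.0. For 8 points, brute-force pairwise comparison is shown above. For large n, the divide-and-conquer algorithm (sort by x, recurse on halves, check the dividing strip) achieves O(n log n).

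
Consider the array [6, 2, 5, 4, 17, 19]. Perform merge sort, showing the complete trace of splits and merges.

Merge sort trace:

Split: [6, 2, 5, 4, 17, 19] -> [6, 2, 5] and [4, 17, 19]
  Split: [6, 2, 5] -> [6] and [2, 5]
    Split: [2, 5] -> [2] and [5]
    Merge: [2] + [5] -> [2, 5]
  Merge: [6] + [2, 5] -> [2, 5, 6]
  Split: [4, 17, 19] -> [4] and [17, 19]
    Split: [17, 19] -> [17] and [19]
    Merge: [17] + [19] -> [17, 19]
  Merge: [4] + [17, 19] -> [4, 17, 19]
Merge: [2, 5, 6] + [4, 17, 19] -> [2, 4, 5, 6, 17, 19]

Final sorted array: [2, 4, 5, 6, 17, 19]

The merge sort proceeds by recursively splitting the array and merging sorted halves.
After all merges, the sorted array is [2, 4, 5, 6, 17, 19].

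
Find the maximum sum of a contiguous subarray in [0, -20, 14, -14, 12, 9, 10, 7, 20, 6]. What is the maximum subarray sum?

Using Kadane's algorithm on [0, -20, 14, -14, 12, 9, 10, 7, 20, 6]:

Scanning through the array:
Position 1 (value -20): max_ending_here = -20, max_so_far = 0
Position 2 (value 14): max_ending_here = 14, max_so_far = 14
Position 3 (value -14): max_ending_here = 0, max_so_far = 14
Position 4 (value 12): max_ending_here = 12, max_so_far = 14
Position 5 (value 9): max_ending_here = 21, max_so_far = 21
Position 6 (value 10): max_ending_here = 31, max_so_far = 31
Position 7 (value 7): max_ending_here = 38, max_so_far = 38
Position 8 (value 20): max_ending_here = 58, max_so_far = 58
Position 9 (value 6): max_ending_here = 64, max_so_far = 64

Maximum subarray: [14, -14, 12, 9, 10, 7, 20, 6]
Maximum sum: 64

The maximum subarray is [14, -14, 12, 9, 10, 7, 20, 6] with sum 64. This subarray runs from index 2 to index 9.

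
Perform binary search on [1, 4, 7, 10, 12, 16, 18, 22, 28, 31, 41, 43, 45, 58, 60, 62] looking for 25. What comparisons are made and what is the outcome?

Binary search for 25 in [1, 4, 7, 10, 12, 16, 18, 22, 28, 31, 41, 43, 45, 58, 60, 62]:

lo=0, hi=15, mid=7, arr[mid]=22 -> 22 < 25, search right half
lo=8, hi=15, mid=11, arr[mid]=43 -> 43 > 25, search left half
lo=8, hi=10, mid=9, arr[mid]=31 -> 31 > 25, search left half
lo=8, hi=8, mid=8, arr[mid]=28 -> 28 > 25, search left half
lo=8 > hi=7, target 25 not found

Binary search determines that 25 is not in the array after 4 comparisons. The search space was exhausted without finding the target.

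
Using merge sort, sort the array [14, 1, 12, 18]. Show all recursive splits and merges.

Merge sort trace:

Split: [14, 1, 12, 18] -> [14, 1] and [12, 18]
  Split: [14, 1] -> [14] and [1]
  Merge: [14] + [1] -> [1, 14]
  Split: [12, 18] -> [12] and [18]
  Merge: [12] + [18] -> [12, 18]
Merge: [1, 14] + [12, 18] -> [1, 12, 14, 18]

Final sorted array: [1, 12, 14, 18]

The merge sort proceeds by recursively splitting the array and merging sorted halves.
After all merges, the sorted array is [1, 12, 14, 18].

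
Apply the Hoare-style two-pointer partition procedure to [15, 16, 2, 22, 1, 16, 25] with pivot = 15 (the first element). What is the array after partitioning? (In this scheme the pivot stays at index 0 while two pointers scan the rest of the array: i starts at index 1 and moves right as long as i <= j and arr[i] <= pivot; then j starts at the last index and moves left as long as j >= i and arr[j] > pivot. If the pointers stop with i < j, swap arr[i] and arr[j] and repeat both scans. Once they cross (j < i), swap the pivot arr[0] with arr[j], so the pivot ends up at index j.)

Hoare-style two-pointer partition with pivot = 15:

Initial array: [15, 16, 2, 22, 1, 16, 25]

Pointers start at i = 1, j = 6.
i stops at index 1 (arr[1]=16 > 15), j stops at index 4 (arr[4]=1 <= 15): swap arr[1] and arr[4], array becomes [15, 1, 2, 22, 16, 16, 25]
i ends at 3, j ends at 2: the pointers have crossed (j < i), so scanning stops.

Swap pivot arr[0] with arr[2] to place pivot at position 2: [2, 1, 15, 22, 16, 16, 25]
Pivot position: 2

After partitioning with pivot 15, the array becomes [2, 1, 15, 22, 16, 16, 25]. The pivot is placed at index 2. All elements to the left of the pivot are <= 15, and all elements to the right are > 15.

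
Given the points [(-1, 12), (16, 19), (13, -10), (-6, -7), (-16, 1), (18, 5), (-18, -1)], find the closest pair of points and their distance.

Computing all pairwise distances among 7 points:

d((-1, 12), (16, 19)) = 18.3848
d((-1, 12), (13, -10)) = 26.0768
d((-1, 12), (-6, -7)) = 19.6469
d((-1, 12), (-16, 1)) = 18.6011
d((-1, 12), (18, 5)) = 20.2485
d((-1, 12), (-18, -1)) = 21.4009
d((16, 19), (13, -10)) = 29.1548
d((16, 19), (-6, -7)) = 34.0588
d((16, 19), (-16, 1)) = 36.7151
d((16, 19), (18, 5)) = 14.1421
d((16, 19), (-18, -1)) = 39.4462
d((13, -10), (-6, -7)) = 19.2354
d((13, -10), (-16, 1)) = 31.0161
d((13, -10), (18, 5)) = 15.8114
d((13, -10), (-18, -1)) = 32.28
d((-6, -7), (-16, 1)) = 12.8062
d((-6, -7), (18, 5)) = 26.8328
d((-6, -7), (-18, -1)) = 13.4164
d((-16, 1), (18, 5)) = 34.2345
d((-16, 1), (-18, -1)) = 2.8284 <-- minimum
d((18, 5), (-18, -1)) = 36.4966

Closest pair: (-16, 1) and (-18, -1) with distance 2.8284

The closest pair is (-16, 1) and (-18, -1) with Euclidean distance 2.8284. For 7 points, brute-force pairwise comparison is shown above. For large n, the divide-and-conquer algorithm (sort by x, recurse on halves, check the dividing strip) achieves O(n log n).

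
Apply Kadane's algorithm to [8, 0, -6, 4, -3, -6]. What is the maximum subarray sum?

Using Kadane's algorithm on [8, 0, -6, 4, -3, -6]:

Scanning through the array:
Position 1 (value 0): max_ending_here = 8, max_so_far = 8
Position 2 (value -6): max_ending_here = 2, max_so_far = 8
Position 3 (value 4): max_ending_here = 6, max_so_far = 8
Position 4 (value -3): max_ending_here = 3, max_so_far = 8
Position 5 (value -6): max_ending_here = -3, max_so_far = 8

Maximum subarray: [8]
Maximum sum: 8

The maximum subarray is [8] with sum 8. This subarray runs from index 0 to index 0.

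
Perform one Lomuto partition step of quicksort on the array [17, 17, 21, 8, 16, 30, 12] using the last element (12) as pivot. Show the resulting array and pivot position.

Lomuto partition with pivot = 12:

Initial array: [17, 17, 21, 8, 16, 30, 12]

arr[0]=17 > 12: no swap
arr[1]=17 > 12: no swap
arr[2]=21 > 12: no swap
arr[3]=8 <= 12: swap with position 0, array becomes [8, 17, 21, 17, 16, 30, 12]
arr[4]=16 > 12: no swap
arr[5]=30 > 12: no swap

Place pivot at position 1: [8, 12, 21, 17, 16, 30, 17]
Pivot position: 1

After partitioning with pivot 12, the array becomes [8, 12, 21, 17, 16, 30, 17]. The pivot is placed at index 1. All elements to the left of the pivot are <= 12, and all elements to the right are > 12.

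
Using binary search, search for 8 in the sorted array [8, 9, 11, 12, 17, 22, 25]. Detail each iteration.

Binary search for 8 in [8, 9, 11, 12, 17, 22, 25]:

lo=0, hi=6, mid=3, arr[mid]=12 -> 12 > 8, search left half
lo=0, hi=2, mid=1, arr[mid]=9 -> 9 > 8, search left half
lo=0, hi=0, mid=0, arr[mid]=8 -> Found target at index 0!

Binary search finds 8 at index 0 after 3 comparisons. The search repeatedly halves the search space by comparing with the middle element.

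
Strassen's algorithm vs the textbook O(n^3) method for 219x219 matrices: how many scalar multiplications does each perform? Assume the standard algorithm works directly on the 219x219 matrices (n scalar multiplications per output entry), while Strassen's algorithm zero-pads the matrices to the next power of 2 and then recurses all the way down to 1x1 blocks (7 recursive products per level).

Matrix multiplication for 219x219 matrices:

Strassen's algorithm requires power-of-2 dimensions. Pad 219x219 to 256x256 (next power of 2).

Standard algorithm: 219^3 = 10503459 multiplications
Strassen's algorithm: 7^(log2(256)) = 7^8 = 5764801 multiplications
Savings: 10503459 - 5764801 = 4738658 multiplications

Standard: 10503459 multiplications (219^3). Strassen: 5764801 multiplications (7^8, after padding to 256x256). Strassen reduces 8 recursive multiplications to 7 at each level.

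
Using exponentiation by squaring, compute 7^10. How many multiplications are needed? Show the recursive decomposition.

Computing 7^10 by squaring (build up from 7^1; each line after the first costs one multiplication):

7^1 = 7
7^2 = (7^1)^2 = 7^2 = 49
7^4 = (7^2)^2 = 49^2 = 2401
7^5 = 7 * 7^4 = 7 * 2401 = 16807
7^10 = (7^5)^2 = 16807^2 = 282475249

Result: 282475249
Multiplications needed: 4 (4 lines after 7^1)

7^10 = 282475249. Using exponentiation by squaring, this requires 4 multiplications. The key idea: if the exponent is even, square the half-power; if odd, multiply by the base once.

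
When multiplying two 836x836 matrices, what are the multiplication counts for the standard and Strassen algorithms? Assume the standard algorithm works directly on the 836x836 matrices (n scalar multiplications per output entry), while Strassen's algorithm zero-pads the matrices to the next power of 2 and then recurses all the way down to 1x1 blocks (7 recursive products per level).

Matrix multiplication for 836x836 matrices:

Strassen's algorithm requires power-of-2 dimensions. Pad 836x836 to 1024x1024 (next power of 2).

Standard algorithm: 836^3 = 584277056 multiplications
Strassen's algorithm: 7^(log2(1024)) = 7^10 = 282475249 multiplications
Savings: 584277056 - 282475249 = 301801807 multiplications

Standard: 584277056 multiplications (836^3). Strassen: 282475249 multiplications (7^10, after padding to 1024x1024). Strassen reduces 8 recursive multiplications to 7 at each level.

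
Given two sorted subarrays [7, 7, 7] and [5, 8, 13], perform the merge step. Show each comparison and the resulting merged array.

Merging process:

Compare 7 vs 5: take 5 from right. Merged: [5]
Compare 7 vs 8: take 7 from left. Merged: [5, 7]
Compare 7 vs 8: take 7 from left. Merged: [5, 7, 7]
Compare 7 vs 8: take 7 from left. Merged: [5, 7, 7, 7]
Append remaining from right: [8, 13]. Merged: [5, 7, 7, 7, 8, 13]

Final merged array: [5, 7, 7, 7, 8, 13]
Total comparisons: 4

The merged array is [5, 7, 7, 7, 8, 13], requiring 4 comparisons. The merge step runs in O(n) time where n is the total number of elements.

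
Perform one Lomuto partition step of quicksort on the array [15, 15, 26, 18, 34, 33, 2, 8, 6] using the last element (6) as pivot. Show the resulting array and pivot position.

Lomuto partition with pivot = 6:

Initial array: [15, 15, 26, 18, 34, 33, 2, 8, 6]

arr[0]=15 > 6: no swap
arr[1]=15 > 6: no swap
arr[2]=26 > 6: no swap
arr[3]=18 > 6: no swap
arr[4]=34 > 6: no swap
arr[5]=33 > 6: no swap
arr[6]=2 <= 6: swap with position 0, array becomes [2, 15, 26, 18, 34, 33, 15, 8, 6]
arr[7]=8 > 6: no swap

Place pivot at position 1: [2, 6, 26, 18, 34, 33, 15, 8, 15]
Pivot position: 1

After partitioning with pivot 6, the array becomes [2, 6, 26, 18, 34, 33, 15, 8, 15]. The pivot is placed at index 1. All elements to the left of the pivot are <= 6, and all elements to the right are > 6.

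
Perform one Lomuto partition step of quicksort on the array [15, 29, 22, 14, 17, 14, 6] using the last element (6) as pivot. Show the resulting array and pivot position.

Lomuto partition with pivot = 6:

Initial array: [15, 29, 22, 14, 17, 14, 6]

arr[0]=15 > 6: no swap
arr[1]=29 > 6: no swap
arr[2]=22 > 6: no swap
arr[3]=14 > 6: no swap
arr[4]=17 > 6: no swap
arr[5]=14 > 6: no swap

Place pivot at position 0: [6, 29, 22, 14, 17, 14, 15]
Pivot position: 0

After partitioning with pivot 6, the array becomes [6, 29, 22, 14, 17, 14, 15]. The pivot is placed at index 0. All elements to the left of the pivot are <= 6, and all elements to the right are > 6.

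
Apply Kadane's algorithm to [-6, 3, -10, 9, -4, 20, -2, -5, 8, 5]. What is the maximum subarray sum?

Using Kadane's algorithm on [-6, 3, -10, 9, -4, 20, -2, -5, 8, 5]:

Scanning through the array:
Position 1 (value 3): max_ending_here = 3, max_so_far = 3
Position 2 (value -10): max_ending_here = -7, max_so_far = 3
Position 3 (value 9): max_ending_here = 9, max_so_far = 9
Position 4 (value -4): max_ending_here = 5, max_so_far = 9
Position 5 (value 20): max_ending_here = 25, max_so_far = 25
Position 6 (value -2): max_ending_here = 23, max_so_far = 25
Position 7 (value -5): max_ending_here = 18, max_so_far = 25
Position 8 (value 8): max_ending_here = 26, max_so_far = 26
Position 9 (value 5): max_ending_here = 31, max_so_far = 31

Maximum subarray: [9, -4, 20, -2, -5, 8, 5]
Maximum sum: 31

The maximum subarray is [9, -4, 20, -2, -5, 8, 5] with sum 31. This subarray runs from index 3 to index 9.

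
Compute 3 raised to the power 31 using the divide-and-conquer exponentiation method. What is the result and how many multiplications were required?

Computing 3^31 by squaring (build up from 3^1; each line after the first costs one multiplication):

3^1 = 3
3^2 = (3^1)^2 = 3^2 = 9
3^3 = 3 * 3^2 = 3 * 9 = 27
3^6 = (3^3)^2 = 27^2 = 729
3^7 = 3 * 3^6 = 3 * 729 = 2187
3^14 = (3^7)^2 = 2187^2 = 4782969
3^15 = 3 * 3^14 = 3 * 4782969 = 14348907
3^30 = (3^15)^2 = 14348907^2 = 205891132094649
3^31 = 3 * 3^30 = 3 * 205891132094649 = 617673396283947

Result: 617673396283947
Multiplications needed: 8 (8 lines after 3^1)

3^31 = 617673396283947. Using exponentiation by squaring, this requires 8 multiplications. The key idea: if the exponent is even, square the half-power; if odd, multiply by the base once.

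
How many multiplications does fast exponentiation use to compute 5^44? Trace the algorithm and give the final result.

Computing 5^44 by squaring (build up from 5^1; each line after the first costs one multiplication):

5^1 = 5
5^2 = (5^1)^2 = 5^2 = 25
5^4 = (5^2)^2 = 25^2 = 625
5^5 = 5 * 5^4 = 5 * 625 = 3125
5^10 = (5^5)^2 = 3125^2 = 9765625
5^11 = 5 * 5^10 = 5 * 9765625 = 48828125
5^22 = (5^11)^2 = 48828125^2 = 2384185791015625
5^44 = (5^22)^2 = 2384185791015625^2 = 5684341886080801486968994140625

Result: 5684341886080801486968994140625
Multiplications needed: 7 (7 lines after 5^1)

5^44 = 5684341886080801486968994140625. Using exponentiation by squaring, this requires 7 multiplications. The key idea: if the exponent is even, square the half-power; if odd, multiply by the base once.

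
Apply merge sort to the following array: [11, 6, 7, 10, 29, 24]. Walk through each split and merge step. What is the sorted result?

Merge sort trace:

Split: [11, 6, 7, 10, 29, 24] -> [11, 6, 7] and [10, 29, 24]
  Split: [11, 6, 7] -> [11] and [6, 7]
    Split: [6, 7] -> [6] and [7]
    Merge: [6] + [7] -> [6, 7]
  Merge: [11] + [6, 7] -> [6, 7, 11]
  Split: [10, 29, 24] -> [10] and [29, 24]
    Split: [29, 24] -> [29] and [24]
    Merge: [29] + [24] -> [24, 29]
  Merge: [10] + [24, 29] -> [10, 24, 29]
Merge: [6, 7, 11] + [10, 24, 29] -> [6, 7, 10, 11, 24, 29]

Final sorted array: [6, 7, 10, 11, 24, 29]

The merge sort proceeds by recursively splitting the array and merging sorted halves.
After all merges, the sorted array is [6, 7, 10, 11, 24, 29].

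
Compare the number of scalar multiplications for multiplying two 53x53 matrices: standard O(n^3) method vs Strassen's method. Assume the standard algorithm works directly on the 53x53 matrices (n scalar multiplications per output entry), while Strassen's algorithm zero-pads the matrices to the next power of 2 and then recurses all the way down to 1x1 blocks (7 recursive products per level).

Matrix multiplication for 53x53 matrices:

Strassen's algorithm requires power-of-2 dimensions. Pad 53x53 to 64x64 (next power of 2).

Standard algorithm: 53^3 = 148877 multiplications
Strassen's algorithm: 7^(log2(64)) = 7^6 = 117649 multiplications
Savings: 148877 - 117649 = 31228 multiplications

Standard: 148877 multiplications (53^3). Strassen: 117649 multiplications (7^6, after padding to 64x64). Strassen reduces 8 recursive multiplications to 7 at each level.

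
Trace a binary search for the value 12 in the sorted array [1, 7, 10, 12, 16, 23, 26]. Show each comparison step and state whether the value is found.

Binary search for 12 in [1, 7, 10, 12, 16, 23, 26]:

lo=0, hi=6, mid=3, arr[mid]=12 -> Found target at index 3!

Binary search finds 12 at index 3 after 1 comparisons. The search repeatedly halves the search space by comparing with the middle element.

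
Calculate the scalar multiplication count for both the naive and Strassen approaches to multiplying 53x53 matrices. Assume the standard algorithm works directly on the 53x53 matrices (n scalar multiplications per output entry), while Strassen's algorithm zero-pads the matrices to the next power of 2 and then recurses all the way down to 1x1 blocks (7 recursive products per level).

Matrix multiplication for 53x53 matrices:

Strassen's algorithm requires power-of-2 dimensions. Pad 53x53 to 64x64 (next power of 2).

Standard algorithm: 53^3 = 148877 multiplications
Strassen's algorithm: 7^(log2(64)) = 7^6 = 117649 multiplications
Savings: 148877 - 117649 = 31228 multiplications

Standard: 148877 multiplications (53^3). Strassen: 117649 multiplications (7^6, after padding to 64x64). Strassen reduces 8 recursive multiplications to 7 at each level.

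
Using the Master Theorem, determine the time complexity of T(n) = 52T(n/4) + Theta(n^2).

Master Theorem for T(n) = 52T(n/4) + O(n^2):

a = 52, b = 4, c = 2
log_b(a) = log_4(52) = 2.8502

Case 1: c = 2 < log_4(52) = 2.8502
T(n) = O(n^(log_4 52))

For T(n) = 52T(n/4) + O(n^2): log_4(52) = 2.8502. This is Case 1 of the Master Theorem (c < log_b(a), work dominated by leaves), giving O(n^(log_4 52)).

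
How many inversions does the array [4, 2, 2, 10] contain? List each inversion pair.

Finding inversions in [4, 2, 2, 10]:

(0, 1): arr[0]=4 > arr[1]=2
(0, 2): arr[0]=4 > arr[2]=2

Total inversions: 2

The array has 2 inversion(s): (0,1), (0,2). Each pair (i,j) satisfies i < j and arr[i] > arr[j].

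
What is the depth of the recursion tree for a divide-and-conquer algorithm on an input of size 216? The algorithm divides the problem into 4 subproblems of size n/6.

For divide and conquer with division factor 6:

Problem sizes at each level:
Level 0: 216
Level 1: 36
Level 2: 6
Level 3: 1

The root is level 0 and the size-1 base case is level 3 (the tree spans levels 0 through 3, i.e. 4 levels counting the root), so the depth is the number of divisions: log_6(216) = 3

The recursion tree depth is log_6(216) = 3. At each level, the problem size is divided by 6, so it takes 3 divisions to reduce to a base case of size 1. The algorithm makes 4 recursive calls at each level.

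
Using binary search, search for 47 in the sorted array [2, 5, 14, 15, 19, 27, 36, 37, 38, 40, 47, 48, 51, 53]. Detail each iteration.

Binary search for 47 in [2, 5, 14, 15, 19, 27, 36, 37, 38, 40, 47, 48, 51, 53]:

lo=0, hi=13, mid=6, arr[mid]=36 -> 36 < 47, search right half
lo=7, hi=13, mid=10, arr[mid]=47 -> Found target at index 10!

Binary search finds 47 at index 10 after 2 comparisons. The search repeatedly halves the search space by comparing with the middle element.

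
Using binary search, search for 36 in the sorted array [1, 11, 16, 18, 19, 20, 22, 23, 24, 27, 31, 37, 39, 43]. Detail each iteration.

Binary search for 36 in [1, 11, 16, 18, 19, 20, 22, 23, 24, 27, 31, 37, 39, 43]:

lo=0, hi=13, mid=6, arr[mid]=22 -> 22 < 36, search right half
lo=7, hi=13, mid=10, arr[mid]=31 -> 31 < 36, search right half
lo=11, hi=13, mid=12, arr[mid]=39 -> 39 > 36, search left half
lo=11, hi=11, mid=11, arr[mid]=37 -> 37 > 36, search left half
lo=11 > hi=10, target 36 not found

Binary search determines that 36 is not in the array after 4 comparisons. The search space was exhausted without finding the target.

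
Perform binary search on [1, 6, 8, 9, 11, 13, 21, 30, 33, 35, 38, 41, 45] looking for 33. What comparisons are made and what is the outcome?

Binary search for 33 in [1, 6, 8, 9, 11, 13, 21, 30, 33, 35, 38, 41, 45]:

lo=0, hi=12, mid=6, arr[mid]=21 -> 21 < 33, search right half
lo=7, hi=12, mid=9, arr[mid]=35 -> 35 > 33, search left half
lo=7, hi=8, mid=7, arr[mid]=30 -> 30 < 33, search right half
lo=8, hi=8, mid=8, arr[mid]=33 -> Found target at index 8!

Binary search finds 33 at index 8 after 4 comparisons. The search repeatedly halves the search space by comparing with the middle element.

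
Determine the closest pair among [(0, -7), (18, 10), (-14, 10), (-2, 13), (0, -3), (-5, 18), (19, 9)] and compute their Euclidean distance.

Computing all pairwise distances among 7 points:

d((0, -7), (18, 10)) = 24.7588
d((0, -7), (-14, 10)) = 22.0227
d((0, -7), (-2, 13)) = 20.0998
d((0, -7), (0, -3)) = 4.0
d((0, -7), (-5, 18)) = 25.4951
d((0, -7), (19, 9)) = 24.8395
d((18, 10), (-14, 10)) = 32.0
d((18, 10), (-2, 13)) = 20.2237
d((18, 10), (0, -3)) = 22.2036
d((18, 10), (-5, 18)) = 24.3516
d((18, 10), (19, 9)) = 1.4142 <-- minimum
d((-14, 10), (-2, 13)) = 12.3693
d((-14, 10), (0, -3)) = 19.105
d((-14, 10), (-5, 18)) = 12.0416
d((-14, 10), (19, 9)) = 33.0151
d((-2, 13), (0, -3)) = 16.1245
d((-2, 13), (-5, 18)) = 5.831
d((-2, 13), (19, 9)) = 21.3776
d((0, -3), (-5, 18)) = 21.587
d((0, -3), (19, 9)) = 22.4722
d((-5, 18), (19, 9)) = 25.632

Closest pair: (18, 10) and (19, 9) with distance 1.4142

The closest pair is (18, 10) and (19, 9) with Euclidean distance 1.4142. For 7 points, brute-force pairwise comparison is shown above. For large n, the divide-and-conquer algorithm (sort by x, recurse on halves, check the dividing strip) achieves O(n log n).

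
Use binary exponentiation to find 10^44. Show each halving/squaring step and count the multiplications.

Computing 10^44 by squaring (build up from 10^1; each line after the first costs one multiplication):

10^1 = 10
10^2 = (10^1)^2 = 10^2 = 100
10^4 = (10^2)^2 = 100^2 = 10000
10^5 = 10 * 10^4 = 10 * 10000 = 100000
10^10 = (10^5)^2 = 100000^2 = 10000000000
10^11 = 10 * 10^10 = 10 * 10000000000 = 100000000000
10^22 = (10^11)^2 = 100000000000^2 = 10000000000000000000000
10^44 = (10^22)^2 = 10000000000000000000000^2 = 100000000000000000000000000000000000000000000

Result: 100000000000000000000000000000000000000000000
Multiplications needed: 7 (7 lines after 10^1)

10^44 = 100000000000000000000000000000000000000000000. Using exponentiation by squaring, this requires 7 multiplications. The key idea: if the exponent is even, square the half-power; if odd, multiply by the base once.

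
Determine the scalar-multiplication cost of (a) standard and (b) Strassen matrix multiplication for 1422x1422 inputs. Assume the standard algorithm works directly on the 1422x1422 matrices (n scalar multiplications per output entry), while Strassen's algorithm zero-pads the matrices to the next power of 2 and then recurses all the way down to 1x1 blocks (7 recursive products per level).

Matrix multiplication for 1422x1422 matrices:

Strassen's algorithm requires power-of-2 dimensions. Pad 1422x1422 to 2048x2048 (next power of 2).

Standard algorithm: 1422^3 = 2875403448 multiplications
Strassen's algorithm: 7^(log2(2048)) = 7^11 = 1977326743 multiplications
Savings: 2875403448 - 1977326743 = 898076705 multiplications

Standard: 2875403448 multiplications (1422^3). Strassen: 1977326743 multiplications (7^11, after padding to 2048x2048). Strassen reduces 8 recursive multiplications to 7 at each level.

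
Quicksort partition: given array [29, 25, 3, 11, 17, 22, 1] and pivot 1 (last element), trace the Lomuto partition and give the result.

Lomuto partition with pivot = 1:

Initial array: [29, 25, 3, 11, 17, 22, 1]

arr[0]=29 > 1: no swap
arr[1]=25 > 1: no swap
arr[2]=3 > 1: no swap
arr[3]=11 > 1: no swap
arr[4]=17 > 1: no swap
arr[5]=22 > 1: no swap

Place pivot at position 0: [1, 25, 3, 11, 17, 22, 29]
Pivot position: 0

After partitioning with pivot 1, the array becomes [1, 25, 3, 11, 17, 22, 29]. The pivot is placed at index 0. All elements to the left of the pivot are <= 1, and all elements to the right are > 1.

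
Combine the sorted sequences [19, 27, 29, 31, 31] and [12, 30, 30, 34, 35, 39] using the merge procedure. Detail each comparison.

Merging process:

Compare 19 vs 12: take 12 from right. Merged: [12]
Compare 19 vs 30: take 19 from left. Merged: [12, 19]
Compare 27 vs 30: take 27 from left. Merged: [12, 19, 27]
Compare 29 vs 30: take 29 from left. Merged: [12, 19, 27, 29]
Compare 31 vs 30: take 30 from right. Merged: [12, 19, 27, 29, 30]
Compare 31 vs 30: take 30 from right. Merged: [12, 19, 27, 29, 30, 30]
Compare 31 vs 34: take 31 from left. Merged: [12, 19, 27, 29, 30, 30, 31]
Compare 31 vs 34: take 31 from left. Merged: [12, 19, 27, 29, 30, 30, 31, 31]
Append remaining from right: [34, 35, 39]. Merged: [12, 19, 27, 29, 30, 30, 31, 31, 34, 35, 39]

Final merged array: [12, 19, 27, 29, 30, 30, 31, 31, 34, 35, 39]
Total comparisons: 8

The merged array is [12, 19, 27, 29, 30, 30, 31, 31, 34, 35, 39], requiring 8 comparisons. The merge step runs in O(n) time where n is the total number of elements.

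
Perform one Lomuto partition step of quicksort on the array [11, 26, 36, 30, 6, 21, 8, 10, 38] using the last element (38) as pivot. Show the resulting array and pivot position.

Lomuto partition with pivot = 38:

Initial array: [11, 26, 36, 30, 6, 21, 8, 10, 38]

arr[0]=11 <= 38: swap with position 0, array becomes [11, 26, 36, 30, 6, 21, 8, 10, 38]
arr[1]=26 <= 38: swap with position 1, array becomes [11, 26, 36, 30, 6, 21, 8, 10, 38]
arr[2]=36 <= 38: swap with position 2, array becomes [11, 26, 36, 30, 6, 21, 8, 10, 38]
arr[3]=30 <= 38: swap with position 3, array becomes [11, 26, 36, 30, 6, 21, 8, 10, 38]
arr[4]=6 <= 38: swap with position 4, array becomes [11, 26, 36, 30, 6, 21, 8, 10, 38]
arr[5]=21 <= 38: swap with position 5, array becomes [11, 26, 36, 30, 6, 21, 8, 10, 38]
arr[6]=8 <= 38: swap with position 6, array becomes [11, 26, 36, 30, 6, 21, 8, 10, 38]
arr[7]=10 <= 38: swap with position 7, array becomes [11, 26, 36, 30, 6, 21, 8, 10, 38]

Place pivot at position 8: [11, 26, 36, 30, 6, 21, 8, 10, 38]
Pivot position: 8

After partitioning with pivot 38, the array becomes [11, 26, 36, 30, 6, 21, 8, 10, 38]. The pivot is placed at index 8. All elements to the left of the pivot are <= 38, and all elements to the right are > 38.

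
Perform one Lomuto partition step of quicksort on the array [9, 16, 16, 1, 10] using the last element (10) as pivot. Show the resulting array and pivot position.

Lomuto partition with pivot = 10:

Initial array: [9, 16, 16, 1, 10]

arr[0]=9 <= 10: swap with position 0, array becomes [9, 16, 16, 1, 10]
arr[1]=16 > 10: no swap
arr[2]=16 > 10: no swap
arr[3]=1 <= 10: swap with position 1, array becomes [9, 1, 16, 16, 10]

Place pivot at position 2: [9, 1, 10, 16, 16]
Pivot position: 2

After partitioning with pivot 10, the array becomes [9, 1, 10, 16, 16]. The pivot is placed at index 2. All elements to the left of the pivot are <= 10, and all elements to the right are > 10.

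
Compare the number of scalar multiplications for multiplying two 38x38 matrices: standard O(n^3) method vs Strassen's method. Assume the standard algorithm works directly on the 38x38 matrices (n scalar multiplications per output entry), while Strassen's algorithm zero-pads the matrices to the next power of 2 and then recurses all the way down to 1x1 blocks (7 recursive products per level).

Matrix multiplication for 38x38 matrices:

Strassen's algorithm requires power-of-2 dimensions. Pad 38x38 to 64x64 (next power of 2).

Standard algorithm: 38^3 = 54872 multiplications
Strassen's algorithm: 7^(log2(64)) = 7^6 = 117649 multiplications
Difference: 54872 - 117649 = -62777 (Strassen uses MORE here due to padding overhead — for small or just-over-power-of-2 n, padding can outweigh the per-level savings)

Standard: 54872 multiplications (38^3). Strassen: 117649 multiplications (7^6, after padding to 64x64). Strassen reduces 8 recursive multiplications to 7 at each level.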